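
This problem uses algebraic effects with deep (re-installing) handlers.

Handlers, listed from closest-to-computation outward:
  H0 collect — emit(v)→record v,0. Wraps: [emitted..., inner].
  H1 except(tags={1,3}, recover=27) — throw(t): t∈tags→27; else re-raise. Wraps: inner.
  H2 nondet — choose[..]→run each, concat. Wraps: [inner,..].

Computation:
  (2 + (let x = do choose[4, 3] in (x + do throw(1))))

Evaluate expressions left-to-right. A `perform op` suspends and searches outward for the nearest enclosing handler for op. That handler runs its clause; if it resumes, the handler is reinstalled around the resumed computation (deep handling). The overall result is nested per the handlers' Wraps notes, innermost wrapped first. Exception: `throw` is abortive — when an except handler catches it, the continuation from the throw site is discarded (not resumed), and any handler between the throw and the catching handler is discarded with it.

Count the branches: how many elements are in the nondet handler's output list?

Answer: 2

Working:
choose[4, 3] @ H2
  branch[0] choose=4:
    throw(1) @ H1 caught ⇒ 27
    H2 returns [27]
  branch[1] choose=3:
    throw(1) @ H1 caught ⇒ 27
    H2 returns [27]
= [27, 27]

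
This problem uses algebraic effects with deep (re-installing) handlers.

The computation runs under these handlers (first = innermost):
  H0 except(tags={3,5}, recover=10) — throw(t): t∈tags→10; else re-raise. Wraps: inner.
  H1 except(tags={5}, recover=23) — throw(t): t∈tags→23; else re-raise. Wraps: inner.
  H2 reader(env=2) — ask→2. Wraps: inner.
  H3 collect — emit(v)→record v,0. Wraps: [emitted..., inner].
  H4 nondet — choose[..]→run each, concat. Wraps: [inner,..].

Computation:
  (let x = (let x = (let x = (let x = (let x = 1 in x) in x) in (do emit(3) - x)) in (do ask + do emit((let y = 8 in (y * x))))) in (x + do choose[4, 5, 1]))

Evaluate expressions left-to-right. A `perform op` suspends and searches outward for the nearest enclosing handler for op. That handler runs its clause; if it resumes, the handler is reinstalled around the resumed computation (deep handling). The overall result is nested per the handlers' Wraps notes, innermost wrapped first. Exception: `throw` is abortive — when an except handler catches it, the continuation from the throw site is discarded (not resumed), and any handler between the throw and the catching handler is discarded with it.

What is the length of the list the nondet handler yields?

Answer: 3

Evaluation trace:
emit(3) @ H3 ⇒ out+=3
ask @ H2 ⇒ 2
emit(-8) @ H3 ⇒ out+=-8
choose[4, 5, 1] @ H4
  branch[0] choose=4:
    H0 returns 6
    H1 returns 6
    H2 returns 6
    H3 returns [3, -8, 6]
    H4 returns [[3, -8, 6]]
  branch[1] choose=5:
    H0 returns 7
    H1 returns 7
    H2 returns 7
    H3 returns [3, -8, 7]
    H4 returns [[3, -8, 7]]
  branch[2] choose=1:
    H0 returns 3
    H1 returns 3
    H2 returns 3
    H3 returns [3, -8, 3]
    H4 returns [[3, -8, 3]]
= [[3, -8, 6], [3, -8, 7], [3, -8, 3]]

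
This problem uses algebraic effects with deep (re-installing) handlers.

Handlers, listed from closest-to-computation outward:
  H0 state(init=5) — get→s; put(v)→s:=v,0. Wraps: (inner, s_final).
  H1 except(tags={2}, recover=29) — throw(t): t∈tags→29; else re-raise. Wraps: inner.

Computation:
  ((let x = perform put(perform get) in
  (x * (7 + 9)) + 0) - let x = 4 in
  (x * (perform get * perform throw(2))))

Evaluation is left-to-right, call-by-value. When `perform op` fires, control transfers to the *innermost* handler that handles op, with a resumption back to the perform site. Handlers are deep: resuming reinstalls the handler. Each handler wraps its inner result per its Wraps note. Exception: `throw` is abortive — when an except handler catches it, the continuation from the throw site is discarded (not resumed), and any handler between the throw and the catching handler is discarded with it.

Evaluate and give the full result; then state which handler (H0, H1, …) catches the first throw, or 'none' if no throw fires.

Answer: 29 ; first throw caught by: H1

Working:
get @ H0 ⇒ 5
put(5) @ H0 ⇒ s:=5
get @ H0 ⇒ 5
throw(2) @ H1 caught ⇒ 29
= 29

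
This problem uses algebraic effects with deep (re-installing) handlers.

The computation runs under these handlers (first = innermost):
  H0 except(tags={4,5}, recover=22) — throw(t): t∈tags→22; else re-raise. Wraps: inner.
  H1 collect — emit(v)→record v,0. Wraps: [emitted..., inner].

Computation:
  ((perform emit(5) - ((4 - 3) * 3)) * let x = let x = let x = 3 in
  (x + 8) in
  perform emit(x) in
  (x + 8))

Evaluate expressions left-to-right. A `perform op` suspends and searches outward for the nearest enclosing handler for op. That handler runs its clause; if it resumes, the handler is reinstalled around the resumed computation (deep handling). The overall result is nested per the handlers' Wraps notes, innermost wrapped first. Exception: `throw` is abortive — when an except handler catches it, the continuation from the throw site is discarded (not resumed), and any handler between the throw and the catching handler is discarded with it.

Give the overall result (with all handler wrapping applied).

Working:
emit(5) @ H1 ⇒ out+=5
emit(11) @ H1 ⇒ out+=11
H0 returns -24
H1 returns [5, 11, -24]
= [5, 11, -24]

Answer: [5, 11, -24]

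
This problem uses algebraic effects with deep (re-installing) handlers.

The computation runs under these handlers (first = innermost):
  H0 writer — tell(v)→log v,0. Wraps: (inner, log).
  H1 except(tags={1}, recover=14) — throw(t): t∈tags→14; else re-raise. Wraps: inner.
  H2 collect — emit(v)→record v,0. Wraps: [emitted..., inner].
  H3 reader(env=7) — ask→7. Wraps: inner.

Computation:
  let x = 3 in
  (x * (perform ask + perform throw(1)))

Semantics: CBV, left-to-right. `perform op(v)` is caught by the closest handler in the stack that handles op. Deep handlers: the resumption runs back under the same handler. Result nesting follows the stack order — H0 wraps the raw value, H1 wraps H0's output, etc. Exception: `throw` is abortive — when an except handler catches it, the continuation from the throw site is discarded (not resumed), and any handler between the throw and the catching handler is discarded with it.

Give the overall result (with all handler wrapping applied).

Step-by-step:
ask @ H3 ⇒ 7
throw(1) @ H1 caught ⇒ 14
H2 returns [14]
H3 returns [14]
= [14]

Answer: [14]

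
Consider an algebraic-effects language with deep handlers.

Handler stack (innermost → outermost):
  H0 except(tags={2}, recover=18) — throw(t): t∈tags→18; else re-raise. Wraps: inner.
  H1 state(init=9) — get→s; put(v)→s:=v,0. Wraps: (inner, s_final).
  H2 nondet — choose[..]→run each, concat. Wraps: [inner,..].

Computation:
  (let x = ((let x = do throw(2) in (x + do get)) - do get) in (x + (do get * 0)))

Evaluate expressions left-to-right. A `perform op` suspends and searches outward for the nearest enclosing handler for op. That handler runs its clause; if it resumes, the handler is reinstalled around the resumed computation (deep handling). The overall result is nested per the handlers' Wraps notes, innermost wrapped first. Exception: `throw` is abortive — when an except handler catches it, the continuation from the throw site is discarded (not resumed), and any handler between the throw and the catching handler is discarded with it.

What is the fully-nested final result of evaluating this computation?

Evaluation trace:
throw(2) @ H0 caught ⇒ 18
H1 returns (18, 9)
H2 returns [(18, 9)]
= [(18, 9)]

Answer: [(18, 9)]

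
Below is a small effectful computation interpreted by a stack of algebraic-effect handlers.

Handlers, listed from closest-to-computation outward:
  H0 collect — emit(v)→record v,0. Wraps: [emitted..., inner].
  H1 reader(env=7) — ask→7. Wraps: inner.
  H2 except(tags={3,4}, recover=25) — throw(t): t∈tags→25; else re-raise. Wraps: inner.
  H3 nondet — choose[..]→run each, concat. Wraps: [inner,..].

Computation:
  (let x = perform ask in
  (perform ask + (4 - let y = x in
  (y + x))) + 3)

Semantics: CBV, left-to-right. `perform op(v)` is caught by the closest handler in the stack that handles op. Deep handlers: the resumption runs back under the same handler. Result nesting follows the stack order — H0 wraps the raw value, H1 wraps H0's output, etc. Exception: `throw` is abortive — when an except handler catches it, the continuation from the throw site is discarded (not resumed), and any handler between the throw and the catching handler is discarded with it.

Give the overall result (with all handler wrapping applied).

Step-by-step:
ask @ H1 ⇒ 7
ask @ H1 ⇒ 7
H0 returns [0]
H1 returns [0]
H2 returns [0]
H3 returns [[0]]
= [[0]]

Answer: [[0]]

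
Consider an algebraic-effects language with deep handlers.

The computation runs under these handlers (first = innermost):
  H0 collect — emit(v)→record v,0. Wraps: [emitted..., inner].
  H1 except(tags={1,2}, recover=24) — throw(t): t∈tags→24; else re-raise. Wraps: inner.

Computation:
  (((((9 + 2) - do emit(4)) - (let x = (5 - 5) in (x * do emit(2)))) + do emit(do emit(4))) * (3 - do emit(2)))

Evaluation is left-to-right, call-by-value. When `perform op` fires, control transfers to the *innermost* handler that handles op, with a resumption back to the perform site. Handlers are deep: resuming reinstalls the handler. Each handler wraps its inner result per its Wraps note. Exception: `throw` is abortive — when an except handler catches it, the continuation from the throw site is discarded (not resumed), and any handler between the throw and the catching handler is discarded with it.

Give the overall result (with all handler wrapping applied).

Answer: [4, 2, 4, 0, 2, 33]

Evaluation trace:
emit(4) @ H0 ⇒ out+=4
emit(2) @ H0 ⇒ out+=2
emit(4) @ H0 ⇒ out+=4
emit(0) @ H0 ⇒ out+=0
emit(2) @ H0 ⇒ out+=2
H0 returns [4, 2, 4, 0, 2, 33]
H1 returns [4, 2, 4, 0, 2, 33]
= [4, 2, 4, 0, 2, 33]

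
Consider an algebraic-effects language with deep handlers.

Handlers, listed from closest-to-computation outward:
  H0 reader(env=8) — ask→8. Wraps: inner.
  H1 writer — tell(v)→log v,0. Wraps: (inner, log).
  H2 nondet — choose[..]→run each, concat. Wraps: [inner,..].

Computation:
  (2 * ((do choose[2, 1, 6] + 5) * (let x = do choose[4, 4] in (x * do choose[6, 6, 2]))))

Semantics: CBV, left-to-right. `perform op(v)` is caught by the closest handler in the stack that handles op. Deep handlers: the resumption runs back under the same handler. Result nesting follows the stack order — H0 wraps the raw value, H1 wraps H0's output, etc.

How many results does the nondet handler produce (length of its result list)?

Answer: 18

Working:
choose[2, 1, 6] @ H2
  branch[0] choose=2:
    choose[4, 4] @ H2
      branch[0] choose=4:
        choose[6, 6, 2] @ H2
          branch[0] choose=6:
            H0 returns 336
            H1 returns (336, ())
            H2 returns [(336, ())]
          branch[1] choose=6:
            H0 returns 336
            H1 returns (336, ())
            H2 returns [(336, ())]
          branch[2] choose=2:
            H0 returns 112
            H1 returns (112, ())
            H2 returns [(112, ())]
      branch[1] choose=4:
        choose[6, 6, 2] @ H2
          branch[0] choose=6:
            H0 returns 336
            H1 returns (336, ())
            H2 returns [(336, ())]
          branch[1] choose=6:
            H0 returns 336
            H1 returns (336, ())
            H2 returns [(336, ())]
          branch[2] choose=2:
            H0 returns 112
            H1 returns (112, ())
            H2 returns [(112, ())]
  branch[1] choose=1:
    choose[4, 4] @ H2
      branch[0] choose=4:
        choose[6, 6, 2] @ H2
          branch[0] choose=6:
            H0 returns 288
            H1 returns (288, ())
            H2 returns [(288, ())]
          branch[1] choose=6:
            H0 returns 288
            H1 returns (288, ())
            H2 returns [(288, ())]
          branch[2] choose=2:
            H0 returns 96
            H1 returns (96, ())
            H2 returns [(96, ())]
      branch[1] choose=4:
        choose[6, 6, 2] @ H2
          branch[0] choose=6:
            H0 returns 288
            H1 returns (288, ())
            H2 returns [(288, ())]
          branch[1] choose=6:
            H0 returns 288
            H1 returns (288, ())
            H2 returns [(288, ())]
          branch[2] choose=2:
            H0 returns 96
            H1 returns (96, ())
            H2 returns [(96, ())]
  branch[2] choose=6:
    choose[4, 4] @ H2
      branch[0] choose=4:
        choose[6, 6, 2] @ H2
          branch[0] choose=6:
            H0 returns 528
            H1 returns (528, ())
            H2 returns [(528, ())]
          branch[1] choose=6:
            H0 returns 528
            H1 returns (528, ())
            H2 returns [(528, ())]
          branch[2] choose=2:
            H0 returns 176
            H1 returns (176, ())
            H2 returns [(176, ())]
      branch[1] choose=4:
        choose[6, 6, 2] @ H2
          branch[0] choose=6:
            H0 returns 528
            H1 returns (528, ())
            H2 returns [(528, ())]
          branch[1] choose=6:
            H0 returns 528
            H1 returns (528, ())
            H2 returns [(528, ())]
          branch[2] choose=2:
            H0 returns 176
            H1 returns (176, ())
            H2 returns [(176, ())]
= [(336, ()), (336, ()), (112, ()), (336, ()), (336, ()), (112, ()), (288, ()), (288, ()), (96, ()), (288, ()), (288, ()), (96, ()), (528, ()), (528, ()), (176, ()), (528, ()), (528, ()), (176, ())]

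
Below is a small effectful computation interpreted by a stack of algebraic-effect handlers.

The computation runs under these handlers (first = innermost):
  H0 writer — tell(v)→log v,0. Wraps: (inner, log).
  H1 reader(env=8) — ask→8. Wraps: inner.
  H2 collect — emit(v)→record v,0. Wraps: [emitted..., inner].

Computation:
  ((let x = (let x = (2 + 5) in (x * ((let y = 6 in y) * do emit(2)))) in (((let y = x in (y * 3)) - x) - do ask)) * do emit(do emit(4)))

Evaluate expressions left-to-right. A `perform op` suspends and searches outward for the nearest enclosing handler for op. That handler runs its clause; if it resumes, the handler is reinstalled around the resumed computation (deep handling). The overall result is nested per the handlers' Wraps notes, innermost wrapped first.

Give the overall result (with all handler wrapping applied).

Answer: [2, 4, 0, (0, ())]

Evaluation trace:
emit(2) @ H2 ⇒ out+=2
ask @ H1 ⇒ 8
emit(4) @ H2 ⇒ out+=4
emit(0) @ H2 ⇒ out+=0
H0 returns (0, ())
H1 returns (0, ())
H2 returns [2, 4, 0, (0, ())]
= [2, 4, 0, (0, ())]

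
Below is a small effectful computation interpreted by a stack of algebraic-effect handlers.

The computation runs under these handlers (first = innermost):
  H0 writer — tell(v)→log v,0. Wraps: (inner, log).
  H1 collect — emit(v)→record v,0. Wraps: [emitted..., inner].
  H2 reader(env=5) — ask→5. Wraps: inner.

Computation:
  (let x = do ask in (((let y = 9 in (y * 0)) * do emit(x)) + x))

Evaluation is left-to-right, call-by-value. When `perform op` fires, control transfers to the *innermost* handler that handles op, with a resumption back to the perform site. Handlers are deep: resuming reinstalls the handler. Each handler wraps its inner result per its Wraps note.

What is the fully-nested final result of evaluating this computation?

Answer: [5, (5, ())]

Evaluation trace:
ask @ H2 ⇒ 5
emit(5) @ H1 ⇒ out+=5
H0 returns (5, ())
H1 returns [5, (5, ())]
H2 returns [5, (5, ())]
= [5, (5, ())]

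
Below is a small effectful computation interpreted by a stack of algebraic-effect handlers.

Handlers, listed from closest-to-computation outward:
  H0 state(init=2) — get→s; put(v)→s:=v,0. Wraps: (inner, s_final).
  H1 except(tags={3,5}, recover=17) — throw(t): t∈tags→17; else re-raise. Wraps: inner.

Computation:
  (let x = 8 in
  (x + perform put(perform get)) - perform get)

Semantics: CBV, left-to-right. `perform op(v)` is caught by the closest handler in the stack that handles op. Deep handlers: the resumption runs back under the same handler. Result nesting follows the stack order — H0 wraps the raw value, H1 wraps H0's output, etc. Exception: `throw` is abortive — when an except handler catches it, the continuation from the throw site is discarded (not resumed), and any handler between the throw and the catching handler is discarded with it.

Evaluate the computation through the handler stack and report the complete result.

Answer: (6, 2)

Working:
get @ H0 ⇒ 2
put(2) @ H0 ⇒ s:=2
get @ H0 ⇒ 2
H0 returns (6, 2)
H1 returns (6, 2)
= (6, 2)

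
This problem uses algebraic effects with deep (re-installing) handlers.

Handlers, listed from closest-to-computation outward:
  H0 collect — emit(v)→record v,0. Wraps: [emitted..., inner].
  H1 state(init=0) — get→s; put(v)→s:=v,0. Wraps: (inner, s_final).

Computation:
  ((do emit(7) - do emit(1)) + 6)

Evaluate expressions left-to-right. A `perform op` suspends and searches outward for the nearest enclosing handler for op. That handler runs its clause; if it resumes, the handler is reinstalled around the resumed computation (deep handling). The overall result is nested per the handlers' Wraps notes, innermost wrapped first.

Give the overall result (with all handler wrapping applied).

Working:
emit(7) @ H0 ⇒ out+=7
emit(1) @ H0 ⇒ out+=1
H0 returns [7, 1, 6]
H1 returns ([7, 1, 6], 0)
= ([7, 1, 6], 0)

Answer: ([7, 1, 6], 0)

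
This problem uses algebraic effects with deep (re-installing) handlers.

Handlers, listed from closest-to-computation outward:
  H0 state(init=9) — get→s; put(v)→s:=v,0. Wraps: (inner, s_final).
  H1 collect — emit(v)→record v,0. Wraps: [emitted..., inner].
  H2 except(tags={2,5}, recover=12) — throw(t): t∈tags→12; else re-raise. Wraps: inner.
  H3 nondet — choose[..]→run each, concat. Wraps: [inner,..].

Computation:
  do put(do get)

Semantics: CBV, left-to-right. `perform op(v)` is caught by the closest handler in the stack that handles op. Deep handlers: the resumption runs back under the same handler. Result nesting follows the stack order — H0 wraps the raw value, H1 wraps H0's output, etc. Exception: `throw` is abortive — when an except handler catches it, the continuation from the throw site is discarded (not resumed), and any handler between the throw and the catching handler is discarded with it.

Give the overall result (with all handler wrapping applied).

Evaluation trace:
get @ H0 ⇒ 9
put(9) @ H0 ⇒ s:=9
H0 returns (0, 9)
H1 returns [(0, 9)]
H2 returns [(0, 9)]
H3 returns [[(0, 9)]]
= [[(0, 9)]]

Answer: [[(0, 9)]]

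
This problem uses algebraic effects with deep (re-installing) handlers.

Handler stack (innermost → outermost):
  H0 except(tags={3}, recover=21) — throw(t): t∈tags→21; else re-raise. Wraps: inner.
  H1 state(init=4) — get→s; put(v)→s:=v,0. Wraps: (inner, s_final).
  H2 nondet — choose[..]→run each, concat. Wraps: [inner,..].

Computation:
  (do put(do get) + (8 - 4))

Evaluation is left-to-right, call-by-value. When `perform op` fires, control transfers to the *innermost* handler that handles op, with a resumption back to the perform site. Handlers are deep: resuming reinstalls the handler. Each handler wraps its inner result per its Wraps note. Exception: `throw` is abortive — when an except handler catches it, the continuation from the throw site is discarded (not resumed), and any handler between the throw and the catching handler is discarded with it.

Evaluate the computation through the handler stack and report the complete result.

Answer: [(4, 4)]

Working:
get @ H1 ⇒ 4
put(4) @ H1 ⇒ s:=4
H0 returns 4
H1 returns (4, 4)
H2 returns [(4, 4)]
= [(4, 4)]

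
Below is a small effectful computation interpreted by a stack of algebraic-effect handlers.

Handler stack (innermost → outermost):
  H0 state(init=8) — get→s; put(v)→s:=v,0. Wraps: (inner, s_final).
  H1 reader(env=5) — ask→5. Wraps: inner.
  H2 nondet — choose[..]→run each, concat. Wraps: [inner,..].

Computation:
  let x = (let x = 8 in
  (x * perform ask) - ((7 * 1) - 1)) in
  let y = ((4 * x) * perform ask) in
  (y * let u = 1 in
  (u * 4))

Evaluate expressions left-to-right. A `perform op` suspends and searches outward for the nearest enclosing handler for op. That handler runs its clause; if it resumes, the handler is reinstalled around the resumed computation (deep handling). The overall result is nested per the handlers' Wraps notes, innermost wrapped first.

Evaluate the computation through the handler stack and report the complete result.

Answer: [(2720, 8)]

Evaluation trace:
ask @ H1 ⇒ 5
ask @ H1 ⇒ 5
H0 returns (2720, 8)
H1 returns (2720, 8)
H2 returns [(2720, 8)]
= [(2720, 8)]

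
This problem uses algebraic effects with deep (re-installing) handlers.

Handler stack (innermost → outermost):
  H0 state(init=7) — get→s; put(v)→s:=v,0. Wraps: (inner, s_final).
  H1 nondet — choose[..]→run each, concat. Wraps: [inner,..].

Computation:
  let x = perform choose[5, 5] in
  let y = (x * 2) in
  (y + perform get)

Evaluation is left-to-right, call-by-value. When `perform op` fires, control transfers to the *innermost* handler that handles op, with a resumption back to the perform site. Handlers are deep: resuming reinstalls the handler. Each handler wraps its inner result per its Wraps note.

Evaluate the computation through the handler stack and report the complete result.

Evaluation trace:
choose[5, 5] @ H1
  branch[0] choose=5:
    get @ H0 ⇒ 7
    H0 returns (17, 7)
    H1 returns [(17, 7)]
  branch[1] choose=5:
    get @ H0 ⇒ 7
    H0 returns (17, 7)
    H1 returns [(17, 7)]
= [(17, 7), (17, 7)]

Answer: [(17, 7), (17, 7)]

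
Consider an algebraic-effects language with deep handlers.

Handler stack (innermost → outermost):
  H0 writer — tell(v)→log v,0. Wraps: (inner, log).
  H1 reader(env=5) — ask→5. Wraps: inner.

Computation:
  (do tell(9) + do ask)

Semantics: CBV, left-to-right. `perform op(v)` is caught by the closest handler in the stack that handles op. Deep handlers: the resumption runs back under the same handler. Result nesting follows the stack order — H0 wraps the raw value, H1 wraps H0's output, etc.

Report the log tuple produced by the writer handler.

Evaluation trace:
tell(9) @ H0 ⇒ log+=9
ask @ H1 ⇒ 5
H0 returns (5, (9))
H1 returns (5, (9))
= (5, (9))

Answer: (9)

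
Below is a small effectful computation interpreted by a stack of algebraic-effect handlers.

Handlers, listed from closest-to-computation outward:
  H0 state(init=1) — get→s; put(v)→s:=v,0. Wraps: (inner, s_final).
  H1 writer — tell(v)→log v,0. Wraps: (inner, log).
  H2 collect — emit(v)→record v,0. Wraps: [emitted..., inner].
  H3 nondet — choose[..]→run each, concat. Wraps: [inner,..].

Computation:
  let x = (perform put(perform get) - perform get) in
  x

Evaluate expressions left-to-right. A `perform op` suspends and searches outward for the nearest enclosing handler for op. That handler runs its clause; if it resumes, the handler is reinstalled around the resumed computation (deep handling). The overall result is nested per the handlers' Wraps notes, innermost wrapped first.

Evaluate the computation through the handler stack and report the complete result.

Answer: [[((-1, 1), ())]]

Working:
get @ H0 ⇒ 1
put(1) @ H0 ⇒ s:=1
get @ H0 ⇒ 1
H0 returns (-1, 1)
H1 returns ((-1, 1), ())
H2 returns [((-1, 1), ())]
H3 returns [[((-1, 1), ())]]
= [[((-1, 1), ())]]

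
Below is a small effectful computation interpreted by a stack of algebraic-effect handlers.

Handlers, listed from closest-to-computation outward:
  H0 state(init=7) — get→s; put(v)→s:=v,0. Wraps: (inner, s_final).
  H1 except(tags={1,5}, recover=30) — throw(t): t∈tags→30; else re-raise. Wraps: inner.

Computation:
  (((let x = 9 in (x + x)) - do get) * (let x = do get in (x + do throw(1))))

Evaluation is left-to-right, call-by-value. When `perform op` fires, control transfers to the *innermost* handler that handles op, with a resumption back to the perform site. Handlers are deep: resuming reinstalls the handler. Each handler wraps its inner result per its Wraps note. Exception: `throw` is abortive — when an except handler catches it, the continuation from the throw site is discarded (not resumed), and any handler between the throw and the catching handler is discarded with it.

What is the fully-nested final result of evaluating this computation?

Evaluation trace:
get @ H0 ⇒ 7
get @ H0 ⇒ 7
throw(1) @ H1 caught ⇒ 30
= 30

Answer: 30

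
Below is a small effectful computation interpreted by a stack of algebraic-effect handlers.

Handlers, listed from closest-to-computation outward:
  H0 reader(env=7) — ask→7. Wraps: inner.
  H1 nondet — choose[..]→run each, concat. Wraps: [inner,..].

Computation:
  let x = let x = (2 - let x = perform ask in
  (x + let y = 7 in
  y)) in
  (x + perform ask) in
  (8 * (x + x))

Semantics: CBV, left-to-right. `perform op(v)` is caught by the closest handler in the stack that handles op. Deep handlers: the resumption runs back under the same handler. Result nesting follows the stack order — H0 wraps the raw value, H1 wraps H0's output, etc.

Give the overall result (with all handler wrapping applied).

Working:
ask @ H0 ⇒ 7
ask @ H0 ⇒ 7
H0 returns -80
H1 returns [-80]
= [-80]

Answer: [-80]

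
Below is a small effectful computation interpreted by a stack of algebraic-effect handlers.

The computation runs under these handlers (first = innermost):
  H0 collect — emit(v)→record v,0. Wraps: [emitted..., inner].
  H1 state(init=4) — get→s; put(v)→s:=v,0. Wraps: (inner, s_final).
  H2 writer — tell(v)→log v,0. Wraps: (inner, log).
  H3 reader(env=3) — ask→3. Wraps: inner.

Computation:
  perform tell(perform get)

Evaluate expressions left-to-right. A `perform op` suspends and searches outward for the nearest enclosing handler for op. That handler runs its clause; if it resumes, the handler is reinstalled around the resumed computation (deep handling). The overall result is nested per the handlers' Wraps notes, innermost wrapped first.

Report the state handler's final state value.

Answer: 4

Step-by-step:
get @ H1 ⇒ 4
tell(4) @ H2 ⇒ log+=4
H0 returns [0]
H1 returns ([0], 4)
H2 returns (([0], 4), (4))
H3 returns (([0], 4), (4))
= (([0], 4), (4))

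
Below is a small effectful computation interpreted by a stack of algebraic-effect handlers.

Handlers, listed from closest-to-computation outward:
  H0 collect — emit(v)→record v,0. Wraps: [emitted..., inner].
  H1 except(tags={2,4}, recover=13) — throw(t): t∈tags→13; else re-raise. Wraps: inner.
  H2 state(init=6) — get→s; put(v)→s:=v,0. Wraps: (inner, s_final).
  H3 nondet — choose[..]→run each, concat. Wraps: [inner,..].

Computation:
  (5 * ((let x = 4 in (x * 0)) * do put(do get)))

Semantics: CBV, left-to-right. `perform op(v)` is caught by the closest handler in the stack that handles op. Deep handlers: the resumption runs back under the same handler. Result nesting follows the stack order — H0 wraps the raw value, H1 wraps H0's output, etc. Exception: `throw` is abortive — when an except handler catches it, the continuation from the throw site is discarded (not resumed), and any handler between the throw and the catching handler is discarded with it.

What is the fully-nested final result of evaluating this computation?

Step-by-step:
get @ H2 ⇒ 6
put(6) @ H2 ⇒ s:=6
H0 returns [0]
H1 returns [0]
H2 returns ([0], 6)
H3 returns [([0], 6)]
= [([0], 6)]

Answer: [([0], 6)]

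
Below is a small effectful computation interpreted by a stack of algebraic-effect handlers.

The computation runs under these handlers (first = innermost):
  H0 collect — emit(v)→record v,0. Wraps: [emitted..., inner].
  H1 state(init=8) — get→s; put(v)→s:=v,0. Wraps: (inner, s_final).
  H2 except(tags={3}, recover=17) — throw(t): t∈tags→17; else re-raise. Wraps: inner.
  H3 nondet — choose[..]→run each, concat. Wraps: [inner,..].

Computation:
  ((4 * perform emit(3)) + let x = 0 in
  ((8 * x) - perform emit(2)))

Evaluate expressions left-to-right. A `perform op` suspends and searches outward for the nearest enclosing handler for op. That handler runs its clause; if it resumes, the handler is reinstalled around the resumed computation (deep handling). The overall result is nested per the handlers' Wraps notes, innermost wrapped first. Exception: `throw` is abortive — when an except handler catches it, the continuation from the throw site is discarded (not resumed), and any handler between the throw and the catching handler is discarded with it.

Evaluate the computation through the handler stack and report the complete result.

Working:
emit(3) @ H0 ⇒ out+=3
emit(2) @ H0 ⇒ out+=2
H0 returns [3, 2, 0]
H1 returns ([3, 2, 0], 8)
H2 returns ([3, 2, 0], 8)
H3 returns [([3, 2, 0], 8)]
= [([3, 2, 0], 8)]

Answer: [([3, 2, 0], 8)]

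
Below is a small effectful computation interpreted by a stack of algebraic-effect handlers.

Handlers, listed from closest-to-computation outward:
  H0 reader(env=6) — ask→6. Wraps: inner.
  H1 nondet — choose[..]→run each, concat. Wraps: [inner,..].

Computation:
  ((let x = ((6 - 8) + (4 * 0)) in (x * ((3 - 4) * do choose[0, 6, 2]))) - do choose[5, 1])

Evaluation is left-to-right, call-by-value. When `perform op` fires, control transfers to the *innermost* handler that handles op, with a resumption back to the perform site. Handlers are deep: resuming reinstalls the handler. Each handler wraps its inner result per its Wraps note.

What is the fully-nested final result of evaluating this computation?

Working:
choose[0, 6, 2] @ H1
  branch[0] choose=0:
    choose[5, 1] @ H1
      branch[0] choose=5:
        H0 returns -5
        H1 returns [-5]
      branch[1] choose=1:
        H0 returns -1
        H1 returns [-1]
  branch[1] choose=6:
    choose[5, 1] @ H1
      branch[0] choose=5:
        H0 returns 7
        H1 returns [7]
      branch[1] choose=1:
        H0 returns 11
        H1 returns [11]
  branch[2] choose=2:
    choose[5, 1] @ H1
      branch[0] choose=5:
        H0 returns -1
        H1 returns [-1]
      branch[1] choose=1:
        H0 returns 3
        H1 returns [3]
= [-5, -1, 7, 11, -1, 3]

Answer: [-5, -1, 7, 11, -1, 3]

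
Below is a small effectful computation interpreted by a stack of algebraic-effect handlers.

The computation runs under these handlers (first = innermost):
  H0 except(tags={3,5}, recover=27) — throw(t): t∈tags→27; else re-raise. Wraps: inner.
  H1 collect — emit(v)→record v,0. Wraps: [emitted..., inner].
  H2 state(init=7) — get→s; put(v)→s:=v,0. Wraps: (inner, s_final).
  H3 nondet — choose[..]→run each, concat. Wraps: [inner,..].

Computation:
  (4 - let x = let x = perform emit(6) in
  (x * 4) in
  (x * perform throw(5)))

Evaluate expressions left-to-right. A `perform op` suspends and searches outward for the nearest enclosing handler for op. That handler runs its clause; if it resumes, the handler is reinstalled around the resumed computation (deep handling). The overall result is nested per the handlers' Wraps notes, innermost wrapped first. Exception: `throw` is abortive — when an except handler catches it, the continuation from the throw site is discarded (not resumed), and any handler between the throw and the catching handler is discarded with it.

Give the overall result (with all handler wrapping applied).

Answer: [([6, 27], 7)]

Step-by-step:
emit(6) @ H1 ⇒ out+=6
throw(5) @ H0 caught ⇒ 27
H1 returns [6, 27]
H2 returns ([6, 27], 7)
H3 returns [([6, 27], 7)]
= [([6, 27], 7)]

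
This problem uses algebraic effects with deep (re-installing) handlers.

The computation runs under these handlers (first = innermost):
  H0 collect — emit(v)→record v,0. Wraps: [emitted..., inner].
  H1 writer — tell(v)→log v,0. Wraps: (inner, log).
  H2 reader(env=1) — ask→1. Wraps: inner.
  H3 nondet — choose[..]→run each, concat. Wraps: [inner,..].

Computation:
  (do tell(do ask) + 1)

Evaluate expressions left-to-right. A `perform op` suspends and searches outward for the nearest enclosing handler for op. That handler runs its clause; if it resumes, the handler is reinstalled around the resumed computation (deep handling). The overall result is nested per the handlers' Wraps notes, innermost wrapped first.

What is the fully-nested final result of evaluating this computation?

Answer: [([1], (1))]

Step-by-step:
ask @ H2 ⇒ 1
tell(1) @ H1 ⇒ log+=1
H0 returns [1]
H1 returns ([1], (1))
H2 returns ([1], (1))
H3 returns [([1], (1))]
= [([1], (1))]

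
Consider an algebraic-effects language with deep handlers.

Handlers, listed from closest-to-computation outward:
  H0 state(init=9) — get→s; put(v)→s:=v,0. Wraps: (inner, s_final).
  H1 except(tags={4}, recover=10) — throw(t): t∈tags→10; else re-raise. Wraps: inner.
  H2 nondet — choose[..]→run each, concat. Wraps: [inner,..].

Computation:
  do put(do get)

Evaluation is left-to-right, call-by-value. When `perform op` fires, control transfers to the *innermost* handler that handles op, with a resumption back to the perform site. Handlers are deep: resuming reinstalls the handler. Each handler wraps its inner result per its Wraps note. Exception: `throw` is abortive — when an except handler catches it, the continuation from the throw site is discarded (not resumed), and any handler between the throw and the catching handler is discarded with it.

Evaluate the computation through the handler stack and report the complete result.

Step-by-step:
get @ H0 ⇒ 9
put(9) @ H0 ⇒ s:=9
H0 returns (0, 9)
H1 returns (0, 9)
H2 returns [(0, 9)]
= [(0, 9)]

Answer: [(0, 9)]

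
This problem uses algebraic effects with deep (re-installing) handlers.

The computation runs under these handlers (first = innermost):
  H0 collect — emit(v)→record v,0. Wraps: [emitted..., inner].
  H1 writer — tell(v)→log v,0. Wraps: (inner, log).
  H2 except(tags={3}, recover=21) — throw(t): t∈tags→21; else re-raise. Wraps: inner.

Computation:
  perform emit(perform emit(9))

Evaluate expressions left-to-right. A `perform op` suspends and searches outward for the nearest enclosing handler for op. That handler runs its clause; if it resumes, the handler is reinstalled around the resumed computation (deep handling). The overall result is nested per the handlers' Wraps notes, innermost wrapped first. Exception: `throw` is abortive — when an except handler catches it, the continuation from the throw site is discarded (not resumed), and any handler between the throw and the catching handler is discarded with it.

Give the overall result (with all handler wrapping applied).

Evaluation trace:
emit(9) @ H0 ⇒ out+=9
emit(0) @ H0 ⇒ out+=0
H0 returns [9, 0, 0]
H1 returns ([9, 0, 0], ())
H2 returns ([9, 0, 0], ())
= ([9, 0, 0], ())

Answer: ([9, 0, 0], ())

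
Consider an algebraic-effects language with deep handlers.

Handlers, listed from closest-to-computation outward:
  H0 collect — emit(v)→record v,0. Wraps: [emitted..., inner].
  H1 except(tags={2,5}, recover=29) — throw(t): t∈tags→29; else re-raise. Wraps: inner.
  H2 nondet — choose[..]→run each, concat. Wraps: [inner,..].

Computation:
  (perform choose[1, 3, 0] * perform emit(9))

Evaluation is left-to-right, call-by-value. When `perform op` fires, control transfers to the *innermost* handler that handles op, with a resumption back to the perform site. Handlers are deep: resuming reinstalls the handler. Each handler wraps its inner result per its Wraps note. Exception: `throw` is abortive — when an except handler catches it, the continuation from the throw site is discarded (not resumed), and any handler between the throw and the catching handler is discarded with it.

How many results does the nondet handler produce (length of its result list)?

Step-by-step:
choose[1, 3, 0] @ H2
  branch[0] choose=1:
    emit(9) @ H0 ⇒ out+=9
    H0 returns [9, 0]
    H1 returns [9, 0]
    H2 returns [[9, 0]]
  branch[1] choose=3:
    emit(9) @ H0 ⇒ out+=9
    H0 returns [9, 0]
    H1 returns [9, 0]
    H2 returns [[9, 0]]
  branch[2] choose=0:
    emit(9) @ H0 ⇒ out+=9
    H0 returns [9, 0]
    H1 returns [9, 0]
    H2 returns [[9, 0]]
= [[9, 0], [9, 0], [9, 0]]

Answer: 3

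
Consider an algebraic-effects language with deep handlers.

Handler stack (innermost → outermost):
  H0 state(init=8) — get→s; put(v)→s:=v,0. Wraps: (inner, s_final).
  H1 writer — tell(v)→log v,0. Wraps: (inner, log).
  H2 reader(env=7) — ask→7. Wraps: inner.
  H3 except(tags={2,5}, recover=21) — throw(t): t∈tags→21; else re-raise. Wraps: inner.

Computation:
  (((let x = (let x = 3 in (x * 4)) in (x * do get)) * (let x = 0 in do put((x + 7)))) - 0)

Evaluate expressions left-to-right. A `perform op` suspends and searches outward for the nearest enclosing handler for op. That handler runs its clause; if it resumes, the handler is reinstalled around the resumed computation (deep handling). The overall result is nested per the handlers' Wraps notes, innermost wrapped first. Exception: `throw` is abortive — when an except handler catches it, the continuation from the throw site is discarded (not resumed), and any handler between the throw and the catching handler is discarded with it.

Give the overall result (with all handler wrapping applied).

Answer: ((0, 7), ())

Working:
get @ H0 ⇒ 8
put(7) @ H0 ⇒ s:=7
H0 returns (0, 7)
H1 returns ((0, 7), ())
H2 returns ((0, 7), ())
H3 returns ((0, 7), ())
= ((0, 7), ())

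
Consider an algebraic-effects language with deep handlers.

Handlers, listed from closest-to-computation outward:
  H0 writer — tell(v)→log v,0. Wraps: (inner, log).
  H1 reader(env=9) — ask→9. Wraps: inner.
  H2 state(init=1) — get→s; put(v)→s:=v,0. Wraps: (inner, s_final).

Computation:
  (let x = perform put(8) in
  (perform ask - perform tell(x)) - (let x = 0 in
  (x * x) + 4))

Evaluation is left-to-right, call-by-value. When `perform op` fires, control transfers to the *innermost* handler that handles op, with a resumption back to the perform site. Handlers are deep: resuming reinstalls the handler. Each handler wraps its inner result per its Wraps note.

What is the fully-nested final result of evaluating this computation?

Working:
put(8) @ H2 ⇒ s:=8
ask @ H1 ⇒ 9
tell(0) @ H0 ⇒ log+=0
H0 returns (5, (0))
H1 returns (5, (0))
H2 returns ((5, (0)), 8)
= ((5, (0)), 8)

Answer: ((5, (0)), 8)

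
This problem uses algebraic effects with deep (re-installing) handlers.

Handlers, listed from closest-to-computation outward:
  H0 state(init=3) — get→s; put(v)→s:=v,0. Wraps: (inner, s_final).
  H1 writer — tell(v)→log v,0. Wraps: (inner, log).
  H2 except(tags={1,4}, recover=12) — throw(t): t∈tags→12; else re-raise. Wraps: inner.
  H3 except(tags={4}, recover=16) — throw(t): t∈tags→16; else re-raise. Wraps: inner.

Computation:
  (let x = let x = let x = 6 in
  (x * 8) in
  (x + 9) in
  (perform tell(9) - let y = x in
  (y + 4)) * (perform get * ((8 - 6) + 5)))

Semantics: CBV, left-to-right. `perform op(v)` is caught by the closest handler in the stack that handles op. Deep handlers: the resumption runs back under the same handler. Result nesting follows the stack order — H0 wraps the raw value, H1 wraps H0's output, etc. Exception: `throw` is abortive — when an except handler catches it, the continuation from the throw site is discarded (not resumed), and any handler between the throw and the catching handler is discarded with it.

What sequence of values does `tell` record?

Step-by-step:
tell(9) @ H1 ⇒ log+=9
get @ H0 ⇒ 3
H0 returns (-1281, 3)
H1 returns ((-1281, 3), (9))
H2 returns ((-1281, 3), (9))
H3 returns ((-1281, 3), (9))
= ((-1281, 3), (9))

Answer: (9)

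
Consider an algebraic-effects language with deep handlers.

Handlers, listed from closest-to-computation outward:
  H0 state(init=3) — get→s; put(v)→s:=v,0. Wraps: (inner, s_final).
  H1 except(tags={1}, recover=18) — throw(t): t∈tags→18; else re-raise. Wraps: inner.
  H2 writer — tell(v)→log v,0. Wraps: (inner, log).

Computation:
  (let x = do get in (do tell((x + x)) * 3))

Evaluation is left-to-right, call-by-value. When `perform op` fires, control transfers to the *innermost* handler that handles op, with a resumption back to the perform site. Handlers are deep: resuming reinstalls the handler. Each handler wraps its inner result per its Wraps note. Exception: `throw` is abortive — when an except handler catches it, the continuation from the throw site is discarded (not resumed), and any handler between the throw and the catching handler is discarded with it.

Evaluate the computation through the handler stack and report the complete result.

Evaluation trace:
get @ H0 ⇒ 3
tell(6) @ H2 ⇒ log+=6
H0 returns (0, 3)
H1 returns (0, 3)
H2 returns ((0, 3), (6))
= ((0, 3), (6))

Answer: ((0, 3), (6))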